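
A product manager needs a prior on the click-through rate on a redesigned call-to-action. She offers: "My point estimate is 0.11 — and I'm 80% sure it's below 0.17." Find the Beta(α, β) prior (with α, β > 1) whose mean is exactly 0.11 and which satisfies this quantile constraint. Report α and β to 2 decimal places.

With mean 0.11 fixed, write α = 0.11s, β = 0.89s where s = α+β.
Need P(θ < 0.17) = 0.8 under Beta(0.11s, 0.89s). Normal approximation: (q−m)/√(m(1−m)/s) ≈ z_{0.8} = 0.842, so s ≈ 0.11·0.89·(0.842)²/(0.17−0.11)² = 19.3.
At s = 19.3: P(θ<0.17) ≈ 0.820. Adjusting to match 0.8 gives s ≈ 14.22.
So α = 0.11·14.22 ≈ 1.56, β = 0.89·14.22 ≈ 12.65.

α ≈ 1.56, β ≈ 12.65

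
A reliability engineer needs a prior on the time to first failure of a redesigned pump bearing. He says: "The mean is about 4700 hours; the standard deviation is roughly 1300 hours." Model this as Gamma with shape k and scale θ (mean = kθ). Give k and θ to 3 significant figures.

k ≈ 13.1, θ ≈ 360

For Gamma(k, scale θ): mean = kθ, variance = kθ², so CV = 1/√k.
CV = SD/mean = 1300/4700 = 0.2766, hence k = 1/CV² = 13.1.
Then θ = mean/k = 4700/13.1 = 360.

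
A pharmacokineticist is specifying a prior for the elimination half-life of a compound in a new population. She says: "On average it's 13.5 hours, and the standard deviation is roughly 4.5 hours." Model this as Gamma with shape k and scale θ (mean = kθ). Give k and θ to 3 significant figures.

For Gamma(k, scale θ): mean = kθ, variance = kθ², so CV = 1/√k.
CV = SD/mean = 4.5/13.5 = 0.3333, hence k = 1/CV² = 9.
Then θ = mean/k = 13.5/9 = 1.5.

k ≈ 9, θ ≈ 1.5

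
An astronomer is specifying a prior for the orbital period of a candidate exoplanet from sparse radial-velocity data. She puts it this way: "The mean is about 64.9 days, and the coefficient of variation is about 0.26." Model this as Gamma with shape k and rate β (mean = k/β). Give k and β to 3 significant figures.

k ≈ 14.8, β ≈ 0.228

For Gamma(k, rate β): mean = k/β, variance = k/β², so CV = 1/√k.
CV = 0.26, hence k = 1/CV² = 14.8.
Then β = k/mean = 14.8/64.9 = 0.228.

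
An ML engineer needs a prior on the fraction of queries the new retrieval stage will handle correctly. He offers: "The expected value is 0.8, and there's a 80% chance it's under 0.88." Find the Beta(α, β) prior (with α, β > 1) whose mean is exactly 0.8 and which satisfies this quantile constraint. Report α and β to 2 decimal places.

With mean 0.8 fixed, write α = 0.8s, β = 0.2s where s = α+β.
Need P(θ < 0.88) = 0.8 under Beta(0.8s, 0.2s). Normal approximation: (q−m)/√(m(1−m)/s) ≈ z_{0.8} = 0.842, so s ≈ 0.8·0.2·(0.842)²/(0.88−0.8)² = 17.7.
At s = 17.7: P(θ<0.88) ≈ 0.794. Adjusting to match 0.8 gives s ≈ 18.35.
So α = 0.8·18.35 ≈ 14.68, β = 0.2·18.35 ≈ 3.67.

α ≈ 14.68, β ≈ 3.67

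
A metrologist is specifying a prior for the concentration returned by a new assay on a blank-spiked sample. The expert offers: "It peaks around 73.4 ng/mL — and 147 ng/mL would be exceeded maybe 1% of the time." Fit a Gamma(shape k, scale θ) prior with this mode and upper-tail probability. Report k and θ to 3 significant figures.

Gamma(k,θ) with k>1 has mode (k−1)θ, so θ = 73.4/(k−1).
Need P(X < 147) = 0.99 with θ tied to k this way. Start at k = 2, θ = 73.4: P(X<147) ≈ 0.595.
Too low — raise k to concentrate. Iterating converges to k ≈ 11.2.
Then θ = 73.4/(11.2−1) ≈ 7.21.

k ≈ 11.2, θ ≈ 7.21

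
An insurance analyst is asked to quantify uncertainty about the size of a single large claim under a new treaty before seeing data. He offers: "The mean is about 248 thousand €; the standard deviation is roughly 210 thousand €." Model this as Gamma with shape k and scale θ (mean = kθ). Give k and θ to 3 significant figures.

For Gamma(k, scale θ): mean = kθ, variance = kθ², so CV = 1/√k.
CV = SD/mean = 210/248 = 0.8468, hence k = 1/CV² = 1.39.
Then θ = mean/k = 248/1.39 = 178.

k ≈ 1.39, θ ≈ 178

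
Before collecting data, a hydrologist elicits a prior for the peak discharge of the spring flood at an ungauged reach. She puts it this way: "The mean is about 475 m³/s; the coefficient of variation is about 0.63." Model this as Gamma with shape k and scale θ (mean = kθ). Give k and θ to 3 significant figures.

For Gamma(k, scale θ): mean = kθ, variance = kθ², so CV = 1/√k.
CV = 0.63, hence k = 1/CV² = 2.52.
Then θ = mean/k = 475/2.52 = 189.

k ≈ 2.52, θ ≈ 189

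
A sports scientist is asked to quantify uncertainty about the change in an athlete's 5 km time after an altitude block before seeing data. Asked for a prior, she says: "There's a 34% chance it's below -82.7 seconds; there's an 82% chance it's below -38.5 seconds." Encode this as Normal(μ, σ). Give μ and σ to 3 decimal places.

μ = -68.970, σ = 33.287

For Normal(μ,σ), the p-quantile is μ + z_p·σ. Here z_{0.34} = -0.4125, z_{0.82} = 0.9154.
So -82.7 = μ − 0.4125σ and -38.5 = μ + 0.9154σ.
Subtracting: σ = (-38.5 − -82.7)/(0.9154 − (-0.4125)) = 33.287.
Then μ = -82.7 − (-0.4125)·33.287 = -68.970.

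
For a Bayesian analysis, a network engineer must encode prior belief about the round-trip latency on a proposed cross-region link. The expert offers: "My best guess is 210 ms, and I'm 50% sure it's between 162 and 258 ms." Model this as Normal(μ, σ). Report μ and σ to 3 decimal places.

μ = 210.000, σ = 71.165

A symmetric 50% interval runs μ ± z·σ with z = 0.6745.
Half-width = 48, so σ = 48/0.6745 = 71.165.
μ is the stated best guess, 210.000.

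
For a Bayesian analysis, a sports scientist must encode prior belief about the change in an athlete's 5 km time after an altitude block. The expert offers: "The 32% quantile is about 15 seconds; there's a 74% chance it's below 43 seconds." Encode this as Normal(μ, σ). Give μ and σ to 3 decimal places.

μ = 26.787, σ = 25.202

The p-quantile of Normal(μ,σ) is μ + z_p·σ, with z_{0.32} = -0.4677 and z_{0.74} = 0.6433.
Eliminate σ: μ = (z₂·x₁ − z₁·x₂)/(z₂ − z₁) = (0.6433·15 − (-0.4677)·43)/1.111 = 26.787.
Then σ = (x₂ − x₁)/(z₂ − z₁) = (43 − 15)/1.111 = 25.202.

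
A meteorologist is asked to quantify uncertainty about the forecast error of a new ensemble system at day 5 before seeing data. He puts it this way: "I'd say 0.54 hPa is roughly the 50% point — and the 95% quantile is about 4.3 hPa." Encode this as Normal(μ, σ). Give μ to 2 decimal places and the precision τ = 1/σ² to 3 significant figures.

μ = 0.54, τ = 0.191

The p-quantile of Normal(μ,σ) is μ + z_p·σ, with z_{0.5} = 0 and z_{0.95} = 1.645.
Eliminate σ: μ = (z₂·x₁ − z₁·x₂)/(z₂ − z₁) = (1.645·0.54 − (0)·4.3)/1.645 = 0.54.
Then σ = (x₂ − x₁)/(z₂ − z₁) = (4.3 − 0.54)/1.645 = 2.29.
Precision τ = 1/σ² = 1/2.286² = 0.191.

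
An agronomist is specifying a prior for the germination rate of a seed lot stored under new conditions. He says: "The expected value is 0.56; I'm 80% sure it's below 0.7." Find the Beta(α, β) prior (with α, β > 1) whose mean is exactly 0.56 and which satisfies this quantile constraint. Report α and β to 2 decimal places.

With mean 0.56 fixed, write α = 0.56s, β = 0.44s where s = α+β.
Need P(θ < 0.7) = 0.8 under Beta(0.56s, 0.44s). Normal approximation: (q−m)/√(m(1−m)/s) ≈ z_{0.8} = 0.842, so s ≈ 0.56·0.44·(0.842)²/(0.7−0.56)² = 8.9.
At s = 8.9: P(θ<0.7) ≈ 0.797. Adjusting to match 0.8 gives s ≈ 9.14.
So α = 0.56·9.14 ≈ 5.12, β = 0.44·9.14 ≈ 4.02.

α ≈ 5.12, β ≈ 4.02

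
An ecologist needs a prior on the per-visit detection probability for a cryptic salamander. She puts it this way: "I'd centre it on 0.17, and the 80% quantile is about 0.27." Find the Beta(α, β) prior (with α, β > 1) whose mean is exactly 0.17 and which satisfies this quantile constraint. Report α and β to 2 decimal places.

With mean 0.17 fixed, write α = 0.17s, β = 0.83s where s = α+β.
Need P(θ < 0.27) = 0.8 under Beta(0.17s, 0.83s). Normal approximation: (q−m)/√(m(1−m)/s) ≈ z_{0.8} = 0.842, so s ≈ 0.17·0.83·(0.842)²/(0.27−0.17)² = 10.0.
At s = 10.0: P(θ<0.27) ≈ 0.819. Adjusting to match 0.8 gives s ≈ 7.65.
So α = 0.17·7.65 ≈ 1.30, β = 0.83·7.65 ≈ 6.35.

α ≈ 1.30, β ≈ 6.35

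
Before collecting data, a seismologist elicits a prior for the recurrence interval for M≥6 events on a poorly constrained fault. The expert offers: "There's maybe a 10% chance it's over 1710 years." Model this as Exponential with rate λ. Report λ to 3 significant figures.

λ ≈ 0.00135

P(T > 1710.0) = e^(−λ·1710.0) = 0.1, so λ = −ln(0.1)/1710.0 = 0.00135.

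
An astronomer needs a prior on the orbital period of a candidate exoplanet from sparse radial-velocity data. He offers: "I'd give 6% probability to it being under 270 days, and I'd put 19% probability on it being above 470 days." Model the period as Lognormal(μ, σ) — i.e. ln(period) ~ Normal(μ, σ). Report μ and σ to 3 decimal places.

μ ≈ 5.953, σ ≈ 0.228

If T ~ Lognormal(μ,σ) then ln T ~ Normal(μ,σ), so the p-quantile of ln T is μ + z_p·σ.
ln(270) = 5.598 and ln(470) = 6.153; z_{0.06} = -1.555, z_{0.81} = 0.8779.
σ = (6.153 − 5.598)/(0.8779 − (-1.555)) = 0.228.
μ = 5.598 − (-1.555)·0.228 = 5.953.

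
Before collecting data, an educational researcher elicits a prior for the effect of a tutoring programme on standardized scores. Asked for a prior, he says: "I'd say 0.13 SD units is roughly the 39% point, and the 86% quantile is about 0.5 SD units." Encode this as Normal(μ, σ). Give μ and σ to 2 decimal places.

μ = 0.21, σ = 0.27

For Normal(μ,σ), the p-quantile is μ + z_p·σ. Here z_{0.39} = -0.2793, z_{0.86} = 1.08.
So 0.13 = μ − 0.2793σ and 0.5 = μ + 1.08σ.
Subtracting: σ = (0.5 − 0.13)/(1.08 − (-0.2793)) = 0.27.
Then μ = 0.13 − (-0.2793)·0.27 = 0.21.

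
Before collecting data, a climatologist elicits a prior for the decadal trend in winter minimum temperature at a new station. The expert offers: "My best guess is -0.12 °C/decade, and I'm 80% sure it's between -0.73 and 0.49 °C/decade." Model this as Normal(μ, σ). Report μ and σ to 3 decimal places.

μ = -0.120, σ = 0.476

A symmetric 80% interval runs μ ± z·σ with z = 1.282.
Half-width = 0.61, so σ = 0.61/1.282 = 0.476.
μ is the stated best guess, -0.120.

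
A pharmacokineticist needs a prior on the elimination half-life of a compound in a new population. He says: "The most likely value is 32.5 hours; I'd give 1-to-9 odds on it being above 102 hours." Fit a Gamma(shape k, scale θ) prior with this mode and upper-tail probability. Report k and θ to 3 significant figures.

k ≈ 2.45, θ ≈ 22.5

Gamma(k,θ) with k>1 has mode (k−1)θ, so θ = 32.5/(k−1).
Need P(X < 102) = 0.9 with θ tied to k this way. Start at k = 2, θ = 32.5: P(X<102) ≈ 0.821.
Too low — raise k to concentrate. Iterating converges to k ≈ 2.45.
Then θ = 32.5/(2.45−1) ≈ 22.5.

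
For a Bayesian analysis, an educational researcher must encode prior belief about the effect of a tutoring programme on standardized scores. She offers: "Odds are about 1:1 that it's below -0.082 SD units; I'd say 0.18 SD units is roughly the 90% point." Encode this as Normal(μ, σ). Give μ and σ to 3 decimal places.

μ = -0.082, σ = 0.204

For Normal(μ,σ), the p-quantile is μ + z_p·σ. Here z_{0.5} = 0, z_{0.9} = 1.282.
So -0.082 = μ + 0σ and 0.18 = μ + 1.282σ.
Subtracting: σ = (0.18 − -0.082)/(1.282 − (0)) = 0.204.
Then μ = -0.082 − (0)·0.204 = -0.082.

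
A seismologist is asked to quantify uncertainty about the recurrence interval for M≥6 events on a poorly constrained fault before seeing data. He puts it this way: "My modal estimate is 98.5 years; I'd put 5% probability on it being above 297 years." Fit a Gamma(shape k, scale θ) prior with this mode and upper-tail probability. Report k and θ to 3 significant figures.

Gamma(k,θ) with k>1 has mode (k−1)θ, so θ = 98.5/(k−1).
Need P(X < 297) = 0.95 with θ tied to k this way. Start at k = 2, θ = 98.5: P(X<297) ≈ 0.803.
Too low — raise k to concentrate. Iterating converges to k ≈ 3.17.
Then θ = 98.5/(3.17−1) ≈ 45.3.

k ≈ 3.17, θ ≈ 45.3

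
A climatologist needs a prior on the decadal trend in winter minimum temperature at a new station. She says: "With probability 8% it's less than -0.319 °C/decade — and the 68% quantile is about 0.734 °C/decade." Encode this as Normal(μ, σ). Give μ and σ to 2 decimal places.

μ = 0.47, σ = 0.56

For Normal(μ,σ), the p-quantile is μ + z_p·σ. Here z_{0.08} = -1.405, z_{0.68} = 0.4677.
So -0.319 = μ − 1.405σ and 0.734 = μ + 0.4677σ.
Subtracting: σ = (0.734 − -0.319)/(0.4677 − (-1.405)) = 0.56.
Then μ = -0.319 − (-1.405)·0.56 = 0.47.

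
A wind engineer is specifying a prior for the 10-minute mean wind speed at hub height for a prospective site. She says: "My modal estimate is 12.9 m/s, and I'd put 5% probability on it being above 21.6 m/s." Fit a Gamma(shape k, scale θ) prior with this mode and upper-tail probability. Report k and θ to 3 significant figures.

k ≈ 11.5, θ ≈ 1.23

Gamma(k,θ) with k>1 has mode (k−1)θ, so θ = 12.9/(k−1).
Need P(X < 21.6) = 0.95 with θ tied to k this way. Start at k = 2, θ = 12.9: P(X<21.6) ≈ 0.499.
Too low — raise k to concentrate. Iterating converges to k ≈ 11.5.
Then θ = 12.9/(11.5−1) ≈ 1.23.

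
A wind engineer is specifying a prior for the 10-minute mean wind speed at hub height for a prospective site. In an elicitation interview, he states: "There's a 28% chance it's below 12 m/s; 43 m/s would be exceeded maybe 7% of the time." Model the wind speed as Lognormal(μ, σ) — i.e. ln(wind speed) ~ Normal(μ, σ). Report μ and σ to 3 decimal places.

If T ~ Lognormal(μ,σ) then ln T ~ Normal(μ,σ), so the p-quantile of ln T is μ + z_p·σ.
ln(12) = 2.485 and ln(43) = 3.761; z_{0.28} = -0.5828, z_{0.93} = 1.476.
σ = (3.761 − 2.485)/(1.476 − (-0.5828)) = 0.620.
μ = 2.485 − (-0.5828)·0.620 = 2.846.

μ ≈ 2.846, σ ≈ 0.620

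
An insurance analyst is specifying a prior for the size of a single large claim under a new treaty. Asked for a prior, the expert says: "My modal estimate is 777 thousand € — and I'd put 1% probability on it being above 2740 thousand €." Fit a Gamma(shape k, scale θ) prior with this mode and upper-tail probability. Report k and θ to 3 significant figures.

Gamma(k,θ) with k>1 has mode (k−1)θ, so θ = 777/(k−1).
Need P(X < 2740) = 0.99 with θ tied to k this way. Start at k = 2, θ = 777: P(X<2740) ≈ 0.867.
Too low — raise k to concentrate. Iterating converges to k ≈ 3.72.
Then θ = 777/(3.72−1) ≈ 285.

k ≈ 3.72, θ ≈ 285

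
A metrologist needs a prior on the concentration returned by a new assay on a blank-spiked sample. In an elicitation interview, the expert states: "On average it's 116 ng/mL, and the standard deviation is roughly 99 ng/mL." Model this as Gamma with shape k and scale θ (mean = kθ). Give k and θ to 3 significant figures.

For Gamma(k, scale θ): mean = kθ, variance = kθ², so CV = 1/√k.
CV = SD/mean = 99/116 = 0.8534, hence k = 1/CV² = 1.37.
Then θ = mean/k = 116/1.37 = 84.5.

k ≈ 1.37, θ ≈ 84.5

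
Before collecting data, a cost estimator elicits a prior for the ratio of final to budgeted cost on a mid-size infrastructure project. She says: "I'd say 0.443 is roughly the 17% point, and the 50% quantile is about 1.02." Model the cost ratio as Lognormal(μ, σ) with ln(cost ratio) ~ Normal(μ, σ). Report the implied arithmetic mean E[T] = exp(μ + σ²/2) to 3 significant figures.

If T ~ Lognormal(μ,σ) then ln T ~ Normal(μ,σ), so the p-quantile of ln T is μ + z_p·σ.
ln(0.443) = -0.8142 and ln(1.02) = 0.0198; z_{0.17} = -0.9542, z_{0.5} = 0.
σ = (0.0198 − -0.8142)/(0 − (-0.9542)) = 0.874.
μ = -0.8142 − (-0.9542)·0.874 = 0.020.
E[T] = exp(μ + σ²/2) = exp(0.020 + 0.3820) = 1.49.

E[T] ≈ 1.49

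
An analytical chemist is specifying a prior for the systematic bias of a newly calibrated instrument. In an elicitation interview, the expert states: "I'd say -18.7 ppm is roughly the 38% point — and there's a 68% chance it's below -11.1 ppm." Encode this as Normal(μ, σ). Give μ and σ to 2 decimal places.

For Normal(μ,σ), the p-quantile is μ + z_p·σ. Here z_{0.38} = -0.3055, z_{0.68} = 0.4677.
So -18.7 = μ − 0.3055σ and -11.1 = μ + 0.4677σ.
Subtracting: σ = (-11.1 − -18.7)/(0.4677 − (-0.3055)) = 9.83.
Then μ = -18.7 − (-0.3055)·9.83 = -15.70.

μ = -15.70, σ = 9.83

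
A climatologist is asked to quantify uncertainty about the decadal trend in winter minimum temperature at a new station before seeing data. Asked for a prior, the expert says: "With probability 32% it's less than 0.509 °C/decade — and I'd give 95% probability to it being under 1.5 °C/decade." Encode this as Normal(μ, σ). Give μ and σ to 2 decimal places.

μ = 0.73, σ = 0.47

The p-quantile of Normal(μ,σ) is μ + z_p·σ, with z_{0.32} = -0.4677 and z_{0.95} = 1.645.
Eliminate σ: μ = (z₂·x₁ − z₁·x₂)/(z₂ − z₁) = (1.645·0.509 − (-0.4677)·1.5)/2.113 = 0.73.
Then σ = (x₂ − x₁)/(z₂ − z₁) = (1.5 − 0.509)/2.113 = 0.47.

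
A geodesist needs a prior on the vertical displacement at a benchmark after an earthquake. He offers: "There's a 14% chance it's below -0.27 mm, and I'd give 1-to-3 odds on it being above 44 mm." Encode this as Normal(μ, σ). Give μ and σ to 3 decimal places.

μ = 26.984, σ = 25.228

The p-quantile of Normal(μ,σ) is μ + z_p·σ, with z_{0.14} = -1.08 and z_{0.75} = 0.6745.
Eliminate σ: μ = (z₂·x₁ − z₁·x₂)/(z₂ − z₁) = (0.6745·-0.27 − (-1.08)·44)/1.755 = 26.984.
Then σ = (x₂ − x₁)/(z₂ − z₁) = (44 − -0.27)/1.755 = 25.228.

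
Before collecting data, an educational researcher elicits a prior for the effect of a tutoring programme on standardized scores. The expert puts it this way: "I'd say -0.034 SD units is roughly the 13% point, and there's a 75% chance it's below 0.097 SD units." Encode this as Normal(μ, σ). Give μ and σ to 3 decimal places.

μ = 0.048, σ = 0.073

For Normal(μ,σ), the p-quantile is μ + z_p·σ. Here z_{0.13} = -1.126, z_{0.75} = 0.6745.
So -0.034 = μ − 1.126σ and 0.097 = μ + 0.6745σ.
Subtracting: σ = (0.097 − -0.034)/(0.6745 − (-1.126)) = 0.073.
Then μ = -0.034 − (-1.126)·0.073 = 0.048.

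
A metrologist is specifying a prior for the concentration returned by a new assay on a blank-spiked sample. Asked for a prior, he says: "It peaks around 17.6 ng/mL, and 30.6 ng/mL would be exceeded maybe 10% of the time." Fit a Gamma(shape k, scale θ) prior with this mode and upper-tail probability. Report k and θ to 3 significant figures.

k ≈ 7.2, θ ≈ 2.84

Gamma(k,θ) with k>1 has mode (k−1)θ, so θ = 17.6/(k−1).
Need P(X < 30.6) = 0.9 with θ tied to k this way. Start at k = 2, θ = 17.6: P(X<30.6) ≈ 0.519.
Too low — raise k to concentrate. Iterating converges to k ≈ 7.2.
Then θ = 17.6/(7.2−1) ≈ 2.84.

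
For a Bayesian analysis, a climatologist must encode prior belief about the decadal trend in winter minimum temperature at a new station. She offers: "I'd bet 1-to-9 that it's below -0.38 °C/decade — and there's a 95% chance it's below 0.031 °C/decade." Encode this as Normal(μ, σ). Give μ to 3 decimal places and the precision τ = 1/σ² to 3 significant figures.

For Normal(μ,σ), the p-quantile is μ + z_p·σ. Here z_{0.1} = -1.282, z_{0.95} = 1.645.
So -0.38 = μ − 1.282σ and 0.031 = μ + 1.645σ.
Subtracting: σ = (0.031 − -0.38)/(1.645 − (-1.282)) = 0.140.
Then μ = -0.38 − (-1.282)·0.140 = -0.200.
Precision τ = 1/σ² = 1/0.1404² = 50.7.

μ = -0.200, τ = 50.7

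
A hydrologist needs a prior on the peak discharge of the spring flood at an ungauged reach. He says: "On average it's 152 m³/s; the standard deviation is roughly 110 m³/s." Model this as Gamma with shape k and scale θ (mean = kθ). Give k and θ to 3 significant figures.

For Gamma(k, scale θ): mean = kθ, variance = kθ², so CV = 1/√k.
CV = SD/mean = 110/152 = 0.7237, hence k = 1/CV² = 1.91.
Then θ = mean/k = 152/1.91 = 79.6.

k ≈ 1.91, θ ≈ 79.6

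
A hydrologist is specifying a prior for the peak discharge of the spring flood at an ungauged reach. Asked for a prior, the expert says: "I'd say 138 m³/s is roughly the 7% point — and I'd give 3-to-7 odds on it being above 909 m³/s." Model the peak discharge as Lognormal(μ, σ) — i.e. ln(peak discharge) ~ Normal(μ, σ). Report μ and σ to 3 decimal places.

μ ≈ 6.318, σ ≈ 0.942

If T ~ Lognormal(μ,σ) then ln T ~ Normal(μ,σ), so the p-quantile of ln T is μ + z_p·σ.
ln(138) = 4.927 and ln(909) = 6.812; z_{0.07} = -1.476, z_{0.7} = 0.5244.
σ = (6.812 − 4.927)/(0.5244 − (-1.476)) = 0.942.
μ = 4.927 − (-1.476)·0.942 = 6.318.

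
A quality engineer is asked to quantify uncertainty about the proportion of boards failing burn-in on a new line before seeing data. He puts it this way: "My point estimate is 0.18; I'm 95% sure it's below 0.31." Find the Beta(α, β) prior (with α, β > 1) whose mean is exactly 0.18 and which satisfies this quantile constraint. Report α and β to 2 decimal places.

α ≈ 4.99, β ≈ 22.75

With mean 0.18 fixed, write α = 0.18s, β = 0.82s where s = α+β.
Need P(θ < 0.31) = 0.95 under Beta(0.18s, 0.82s). Normal approximation: (q−m)/√(m(1−m)/s) ≈ z_{0.95} = 1.64, so s ≈ 0.18·0.82·(1.64)²/(0.31−0.18)² = 23.6.
At s = 23.6: P(θ<0.31) ≈ 0.937. Adjusting to match 0.95 gives s ≈ 27.75.
So α = 0.18·27.75 ≈ 4.99, β = 0.82·27.75 ≈ 22.75.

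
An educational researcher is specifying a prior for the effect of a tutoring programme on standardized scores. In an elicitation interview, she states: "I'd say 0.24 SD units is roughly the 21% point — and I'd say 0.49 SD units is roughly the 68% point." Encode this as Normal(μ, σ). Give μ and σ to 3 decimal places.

For Normal(μ,σ), the p-quantile is μ + z_p·σ. Here z_{0.21} = -0.8064, z_{0.68} = 0.4677.
So 0.24 = μ − 0.8064σ and 0.49 = μ + 0.4677σ.
Subtracting: σ = (0.49 − 0.24)/(0.4677 − (-0.8064)) = 0.196.
Then μ = 0.24 − (-0.8064)·0.196 = 0.398.

μ = 0.398, σ = 0.196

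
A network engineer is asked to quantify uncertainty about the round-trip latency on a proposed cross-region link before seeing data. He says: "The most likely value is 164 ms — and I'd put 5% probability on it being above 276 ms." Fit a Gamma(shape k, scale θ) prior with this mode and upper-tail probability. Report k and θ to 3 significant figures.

k ≈ 11.3, θ ≈ 15.9

Gamma(k,θ) with k>1 has mode (k−1)θ, so θ = 164/(k−1).
Need P(X < 276) = 0.95 with θ tied to k this way. Start at k = 2, θ = 164: P(X<276) ≈ 0.501.
Too low — raise k to concentrate. Iterating converges to k ≈ 11.3.
Then θ = 164/(11.3−1) ≈ 15.9.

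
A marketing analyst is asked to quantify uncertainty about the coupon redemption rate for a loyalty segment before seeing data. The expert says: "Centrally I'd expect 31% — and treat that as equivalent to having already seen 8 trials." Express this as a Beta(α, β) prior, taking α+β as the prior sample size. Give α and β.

Under the effective-sample-size interpretation, Beta(α, β) has prior mean α/(α+β) and prior sample size α+β.
So α+β = 8 and α/(α+β) = 0.31, giving α = 0.31·8 = 2.48 and β = 8 − 2.48 = 5.52.

α = 2.48, β = 5.52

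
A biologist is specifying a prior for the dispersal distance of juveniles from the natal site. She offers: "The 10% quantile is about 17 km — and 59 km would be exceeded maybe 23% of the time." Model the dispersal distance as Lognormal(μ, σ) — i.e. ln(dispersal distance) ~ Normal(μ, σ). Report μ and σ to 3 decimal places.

If T ~ Lognormal(μ,σ) then ln T ~ Normal(μ,σ), so the p-quantile of ln T is μ + z_p·σ.
ln(17) = 2.833 and ln(59) = 4.078; z_{0.1} = -1.282, z_{0.77} = 0.7388.
σ = (4.078 − 2.833)/(0.7388 − (-1.282)) = 0.616.
μ = 2.833 − (-1.282)·0.616 = 3.622.

μ ≈ 3.622, σ ≈ 0.616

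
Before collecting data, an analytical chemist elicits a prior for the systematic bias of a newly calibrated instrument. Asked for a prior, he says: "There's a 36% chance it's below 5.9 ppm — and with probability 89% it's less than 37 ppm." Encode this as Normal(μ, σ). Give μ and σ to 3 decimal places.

For Normal(μ,σ), the p-quantile is μ + z_p·σ. Here z_{0.36} = -0.3585, z_{0.89} = 1.227.
So 5.9 = μ − 0.3585σ and 37 = μ + 1.227σ.
Subtracting: σ = (37 − 5.9)/(1.227 − (-0.3585)) = 19.622.
Then μ = 5.9 − (-0.3585)·19.622 = 12.934.

μ = 12.934, σ = 19.622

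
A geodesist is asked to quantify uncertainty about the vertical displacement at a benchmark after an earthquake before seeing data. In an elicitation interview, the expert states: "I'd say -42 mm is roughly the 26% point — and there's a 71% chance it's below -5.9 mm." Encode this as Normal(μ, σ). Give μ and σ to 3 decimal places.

μ = -22.593, σ = 30.166

For Normal(μ,σ), the p-quantile is μ + z_p·σ. Here z_{0.26} = -0.6433, z_{0.71} = 0.5534.
So -42 = μ − 0.6433σ and -5.9 = μ + 0.5534σ.
Subtracting: σ = (-5.9 − -42)/(0.5534 − (-0.6433)) = 30.166.
Then μ = -42 − (-0.6433)·30.166 = -22.593.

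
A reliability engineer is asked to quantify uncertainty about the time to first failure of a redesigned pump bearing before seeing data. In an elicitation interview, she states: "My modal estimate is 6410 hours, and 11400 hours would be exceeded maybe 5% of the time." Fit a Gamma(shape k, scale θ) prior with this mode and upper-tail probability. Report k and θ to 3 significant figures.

Gamma(k,θ) with k>1 has mode (k−1)θ, so θ = 6410/(k−1).
Need P(X < 11400) = 0.95 with θ tied to k this way. Start at k = 2, θ = 6410: P(X<11400) ≈ 0.531.
Too low — raise k to concentrate. Iterating converges to k ≈ 9.41.
Then θ = 6410/(9.41−1) ≈ 762.

k ≈ 9.41, θ ≈ 762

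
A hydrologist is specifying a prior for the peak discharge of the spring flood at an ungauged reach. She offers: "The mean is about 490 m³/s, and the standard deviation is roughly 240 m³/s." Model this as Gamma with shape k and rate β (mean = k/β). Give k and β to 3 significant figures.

For Gamma(k, rate β): mean = k/β, variance = k/β², so CV = 1/√k.
CV = SD/mean = 240/490 = 0.4898, hence k = 1/CV² = 4.17.
Then β = k/mean = 4.17/490 = 0.00851.

k ≈ 4.17, β ≈ 0.00851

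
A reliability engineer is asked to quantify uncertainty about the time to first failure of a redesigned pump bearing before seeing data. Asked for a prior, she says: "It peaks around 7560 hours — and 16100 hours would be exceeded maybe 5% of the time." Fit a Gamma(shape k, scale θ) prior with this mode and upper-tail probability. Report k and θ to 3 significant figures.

k ≈ 5.83, θ ≈ 1570

Gamma(k,θ) with k>1 has mode (k−1)θ, so θ = 7560/(k−1).
Need P(X < 16100) = 0.95 with θ tied to k this way. Start at k = 2, θ = 7560: P(X<16100) ≈ 0.628.
Too low — raise k to concentrate. Iterating converges to k ≈ 5.83.
Then θ = 7560/(5.83−1) ≈ 1570.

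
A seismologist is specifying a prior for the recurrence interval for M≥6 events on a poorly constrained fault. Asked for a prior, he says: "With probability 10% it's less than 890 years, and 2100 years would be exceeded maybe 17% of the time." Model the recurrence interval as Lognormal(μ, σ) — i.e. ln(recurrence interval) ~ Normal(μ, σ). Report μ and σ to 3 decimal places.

If T ~ Lognormal(μ,σ) then ln T ~ Normal(μ,σ), so the p-quantile of ln T is μ + z_p·σ.
ln(890) = 6.791 and ln(2100) = 7.65; z_{0.1} = -1.282, z_{0.83} = 0.9542.
σ = (7.65 − 6.791)/(0.9542 − (-1.282)) = 0.384.
μ = 6.791 − (-1.282)·0.384 = 7.283.

μ ≈ 7.283, σ ≈ 0.384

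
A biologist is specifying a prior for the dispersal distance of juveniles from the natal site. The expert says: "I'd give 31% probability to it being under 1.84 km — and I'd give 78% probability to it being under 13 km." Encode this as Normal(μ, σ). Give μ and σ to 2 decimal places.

The p-quantile of Normal(μ,σ) is μ + z_p·σ, with z_{0.31} = -0.4959 and z_{0.78} = 0.7722.
Eliminate σ: μ = (z₂·x₁ − z₁·x₂)/(z₂ − z₁) = (0.7722·1.84 − (-0.4959)·13)/1.268 = 6.20.
Then σ = (x₂ − x₁)/(z₂ − z₁) = (13 − 1.84)/1.268 = 8.80.

μ = 6.20, σ = 8.80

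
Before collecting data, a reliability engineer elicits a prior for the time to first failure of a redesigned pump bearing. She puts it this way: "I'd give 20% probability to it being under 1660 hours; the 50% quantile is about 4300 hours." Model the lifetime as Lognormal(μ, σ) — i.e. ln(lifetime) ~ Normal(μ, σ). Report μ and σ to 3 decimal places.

If T ~ Lognormal(μ,σ) then ln T ~ Normal(μ,σ), so the p-quantile of ln T is μ + z_p·σ.
ln(1660) = 7.415 and ln(4300) = 8.366; z_{0.2} = -0.8416, z_{0.5} = 0.
σ = (8.366 − 7.415)/(0 − (-0.8416)) = 1.131.
μ = 7.415 − (-0.8416)·1.131 = 8.366.

μ ≈ 8.366, σ ≈ 1.131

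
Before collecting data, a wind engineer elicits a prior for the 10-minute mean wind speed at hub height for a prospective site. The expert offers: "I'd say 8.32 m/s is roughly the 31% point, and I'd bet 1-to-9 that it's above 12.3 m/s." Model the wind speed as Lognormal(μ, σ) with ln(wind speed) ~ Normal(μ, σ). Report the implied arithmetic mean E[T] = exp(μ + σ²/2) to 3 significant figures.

E[T] ≈ 9.51 m/s

If T ~ Lognormal(μ,σ) then ln T ~ Normal(μ,σ), so the p-quantile of ln T is μ + z_p·σ.
ln(8.32) = 2.119 and ln(12.3) = 2.51; z_{0.31} = -0.4959, z_{0.9} = 1.282.
σ = (2.51 − 2.119)/(1.282 − (-0.4959)) = 0.220.
μ = 2.119 − (-0.4959)·0.220 = 2.228.
E[T] = exp(μ + σ²/2) = exp(2.228 + 0.0242) = 9.51 m/s.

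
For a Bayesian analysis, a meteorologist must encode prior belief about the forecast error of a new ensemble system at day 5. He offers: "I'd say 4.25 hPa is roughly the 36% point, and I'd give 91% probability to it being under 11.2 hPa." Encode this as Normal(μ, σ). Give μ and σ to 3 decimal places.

μ = 5.716, σ = 4.090

The p-quantile of Normal(μ,σ) is μ + z_p·σ, with z_{0.36} = -0.3585 and z_{0.91} = 1.341.
Eliminate σ: μ = (z₂·x₁ − z₁·x₂)/(z₂ − z₁) = (1.341·4.25 − (-0.3585)·11.2)/1.699 = 5.716.
Then σ = (x₂ − x₁)/(z₂ − z₁) = (11.2 − 4.25)/1.699 = 4.090.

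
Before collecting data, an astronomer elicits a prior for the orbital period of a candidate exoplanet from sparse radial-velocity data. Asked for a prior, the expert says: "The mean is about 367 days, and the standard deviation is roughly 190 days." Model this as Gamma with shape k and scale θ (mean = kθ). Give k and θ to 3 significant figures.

k ≈ 3.73, θ ≈ 98.4

For Gamma(k, scale θ): mean = kθ, variance = kθ², so CV = 1/√k.
CV = SD/mean = 190/367 = 0.5177, hence k = 1/CV² = 3.73.
Then θ = mean/k = 367/3.73 = 98.4.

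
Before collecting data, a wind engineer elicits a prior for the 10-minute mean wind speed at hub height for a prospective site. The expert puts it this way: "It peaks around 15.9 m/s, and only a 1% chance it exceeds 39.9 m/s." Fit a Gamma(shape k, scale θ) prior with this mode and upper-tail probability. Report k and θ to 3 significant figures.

Gamma(k,θ) with k>1 has mode (k−1)θ, so θ = 15.9/(k−1).
Need P(X < 39.9) = 0.99 with θ tied to k this way. Start at k = 2, θ = 15.9: P(X<39.9) ≈ 0.715.
Too low — raise k to concentrate. Iterating converges to k ≈ 6.54.
Then θ = 15.9/(6.54−1) ≈ 2.87.

k ≈ 6.54, θ ≈ 2.87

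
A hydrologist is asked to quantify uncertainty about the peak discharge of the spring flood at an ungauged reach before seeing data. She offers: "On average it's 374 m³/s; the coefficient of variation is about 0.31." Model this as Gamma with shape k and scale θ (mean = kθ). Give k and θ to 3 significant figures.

For Gamma(k, scale θ): mean = kθ, variance = kθ², so CV = 1/√k.
CV = 0.31, hence k = 1/CV² = 10.4.
Then θ = mean/k = 374/10.4 = 35.9.

k ≈ 10.4, θ ≈ 35.9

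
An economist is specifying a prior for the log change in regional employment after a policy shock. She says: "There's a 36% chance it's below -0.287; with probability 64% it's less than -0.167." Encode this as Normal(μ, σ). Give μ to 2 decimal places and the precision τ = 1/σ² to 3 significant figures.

μ = -0.23, τ = 35.7

For Normal(μ,σ), the p-quantile is μ + z_p·σ. Here z_{0.36} = -0.3585, z_{0.64} = 0.3585.
So -0.287 = μ − 0.3585σ and -0.167 = μ + 0.3585σ.
Subtracting: σ = (-0.167 − -0.287)/(0.3585 − (-0.3585)) = 0.17.
Then μ = -0.287 − (-0.3585)·0.17 = -0.23.
Precision τ = 1/σ² = 1/0.1674² = 35.7.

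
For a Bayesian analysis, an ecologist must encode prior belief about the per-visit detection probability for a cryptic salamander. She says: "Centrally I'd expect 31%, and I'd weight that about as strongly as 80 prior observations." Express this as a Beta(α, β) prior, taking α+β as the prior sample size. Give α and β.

Under the effective-sample-size interpretation, Beta(α, β) has prior mean α/(α+β) and prior sample size α+β.
So α+β = 80 and α/(α+β) = 0.31, giving α = 0.31·80 = 24.8 and β = 80 − 24.8 = 55.2.

α = 24.8, β = 55.2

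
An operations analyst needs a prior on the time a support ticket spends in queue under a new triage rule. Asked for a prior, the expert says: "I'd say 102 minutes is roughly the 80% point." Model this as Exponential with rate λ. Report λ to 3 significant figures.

λ ≈ 0.0158

P(T < 102.0) = 1 − e^(−λ·102.0) = 0.8, so λ = −ln(1−0.8)/102.0 = −ln(0.2)/102.0 = 0.0158.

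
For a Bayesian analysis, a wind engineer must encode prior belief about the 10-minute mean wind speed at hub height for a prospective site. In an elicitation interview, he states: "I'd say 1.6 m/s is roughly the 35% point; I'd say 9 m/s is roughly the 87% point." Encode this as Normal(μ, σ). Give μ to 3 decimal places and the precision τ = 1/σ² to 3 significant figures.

For Normal(μ,σ), the p-quantile is μ + z_p·σ. Here z_{0.35} = -0.3853, z_{0.87} = 1.126.
So 1.6 = μ − 0.3853σ and 9 = μ + 1.126σ.
Subtracting: σ = (9 − 1.6)/(1.126 − (-0.3853)) = 4.895.
Then μ = 1.6 − (-0.3853)·4.895 = 3.486.
Precision τ = 1/σ² = 1/4.895² = 0.0417.

μ = 3.486, τ = 0.0417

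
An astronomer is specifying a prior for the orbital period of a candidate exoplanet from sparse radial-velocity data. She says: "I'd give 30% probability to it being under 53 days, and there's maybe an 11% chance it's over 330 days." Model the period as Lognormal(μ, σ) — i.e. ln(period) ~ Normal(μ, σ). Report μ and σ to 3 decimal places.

If T ~ Lognormal(μ,σ) then ln T ~ Normal(μ,σ), so the p-quantile of ln T is μ + z_p·σ.
ln(53) = 3.97 and ln(330) = 5.799; z_{0.3} = -0.5244, z_{0.89} = 1.227.
σ = (5.799 − 3.97)/(1.227 − (-0.5244)) = 1.044.
μ = 3.97 − (-0.5244)·1.044 = 4.518.

μ ≈ 4.518, σ ≈ 1.044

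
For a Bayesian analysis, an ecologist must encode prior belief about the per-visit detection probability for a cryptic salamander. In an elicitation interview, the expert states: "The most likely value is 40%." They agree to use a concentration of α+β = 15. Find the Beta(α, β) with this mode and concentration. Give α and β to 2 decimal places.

For α,β > 1 the Beta mode is (α−1)/(α+β−2). With α+β = 15, the mode is (α−1)/13.
Set (α−1)/13 = 0.4 → α = 1 + 0.4·13 = 6.20.
β = 15 − α = 8.80.

α = 6.20, β = 8.80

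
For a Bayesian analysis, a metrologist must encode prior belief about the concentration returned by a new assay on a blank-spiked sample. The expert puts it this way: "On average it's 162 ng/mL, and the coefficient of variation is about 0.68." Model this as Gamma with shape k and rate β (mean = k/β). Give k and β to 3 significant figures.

For Gamma(k, rate β): mean = k/β, variance = k/β², so CV = 1/√k.
CV = 0.68, hence k = 1/CV² = 2.16.
Then β = k/mean = 2.16/162 = 0.0133.

k ≈ 2.16, β ≈ 0.0133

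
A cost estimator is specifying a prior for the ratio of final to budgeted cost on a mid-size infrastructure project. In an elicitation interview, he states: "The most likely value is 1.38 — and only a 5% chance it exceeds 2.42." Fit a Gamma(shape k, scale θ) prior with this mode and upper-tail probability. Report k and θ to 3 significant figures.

Gamma(k,θ) with k>1 has mode (k−1)θ, so θ = 1.38/(k−1).
Need P(X < 2.42) = 0.95 with θ tied to k this way. Start at k = 2, θ = 1.38: P(X<2.42) ≈ 0.523.
Too low — raise k to concentrate. Iterating converges to k ≈ 9.84.
Then θ = 1.38/(9.84−1) ≈ 0.156.

k ≈ 9.84, θ ≈ 0.156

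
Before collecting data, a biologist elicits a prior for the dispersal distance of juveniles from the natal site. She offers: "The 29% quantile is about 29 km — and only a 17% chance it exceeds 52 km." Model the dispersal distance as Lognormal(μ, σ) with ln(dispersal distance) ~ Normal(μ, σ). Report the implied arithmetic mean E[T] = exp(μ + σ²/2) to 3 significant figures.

E[T] ≈ 38.7 km

If T ~ Lognormal(μ,σ) then ln T ~ Normal(μ,σ), so the p-quantile of ln T is μ + z_p·σ.
ln(29) = 3.367 and ln(52) = 3.951; z_{0.29} = -0.5534, z_{0.83} = 0.9542.
σ = (3.951 − 3.367)/(0.9542 − (-0.5534)) = 0.387.
μ = 3.367 − (-0.5534)·0.387 = 3.582.
E[T] = exp(μ + σ²/2) = exp(3.582 + 0.0750) = 38.7 km.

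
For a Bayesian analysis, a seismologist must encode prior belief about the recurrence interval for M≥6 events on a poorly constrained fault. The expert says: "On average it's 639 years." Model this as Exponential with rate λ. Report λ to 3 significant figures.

Exponential mean = 1/λ, so λ = 1/639.0 = 0.00156.

λ ≈ 0.00156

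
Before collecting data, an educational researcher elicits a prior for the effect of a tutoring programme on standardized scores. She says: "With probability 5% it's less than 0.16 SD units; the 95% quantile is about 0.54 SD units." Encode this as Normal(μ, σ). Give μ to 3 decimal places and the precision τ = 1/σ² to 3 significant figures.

The p-quantile of Normal(μ,σ) is μ + z_p·σ, with z_{0.05} = -1.645 and z_{0.95} = 1.645.
Eliminate σ: μ = (z₂·x₁ − z₁·x₂)/(z₂ − z₁) = (1.645·0.16 − (-1.645)·0.54)/3.29 = 0.350.
Then σ = (x₂ − x₁)/(z₂ − z₁) = (0.54 − 0.16)/3.29 = 0.116.
Precision τ = 1/σ² = 1/0.1155² = 74.9.

μ = 0.350, τ = 74.9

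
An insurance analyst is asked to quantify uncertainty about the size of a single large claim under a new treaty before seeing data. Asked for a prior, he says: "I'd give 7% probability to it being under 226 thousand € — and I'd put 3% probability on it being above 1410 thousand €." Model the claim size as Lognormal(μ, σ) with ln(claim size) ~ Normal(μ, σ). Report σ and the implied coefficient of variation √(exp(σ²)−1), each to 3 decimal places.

σ ≈ 0.545, CV ≈ 0.589

If T ~ Lognormal(μ,σ) then ln T ~ Normal(μ,σ), so the p-quantile of ln T is μ + z_p·σ.
ln(226) = 5.421 and ln(1410) = 7.251; z_{0.07} = -1.476, z_{0.97} = 1.881.
σ = (7.251 − 5.421)/(1.881 − (-1.476)) = 0.545.
μ = 5.421 − (-1.476)·0.545 = 6.225.
CV = √(exp(σ²)−1) = √(exp(0.2975)−1) = 0.589.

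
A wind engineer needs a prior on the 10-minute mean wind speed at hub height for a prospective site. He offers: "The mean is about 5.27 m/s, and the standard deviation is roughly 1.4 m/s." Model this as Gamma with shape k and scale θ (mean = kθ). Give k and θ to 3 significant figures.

For Gamma(k, scale θ): mean = kθ, variance = kθ², so CV = 1/√k.
CV = SD/mean = 1.4/5.27 = 0.2657, hence k = 1/CV² = 14.2.
Then θ = mean/k = 5.27/14.2 = 0.372.

k ≈ 14.2, θ ≈ 0.372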